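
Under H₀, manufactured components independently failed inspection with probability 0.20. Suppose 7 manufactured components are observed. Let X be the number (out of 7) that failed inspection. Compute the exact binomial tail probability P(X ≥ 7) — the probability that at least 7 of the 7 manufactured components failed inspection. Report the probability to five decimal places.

X is binomial with n = 7 and p = 0.20.
P(X ≥ 7) = C(7,7)·0.20^7·0.80^0.
= 0.000013 = 0.00001.

P = 0.00001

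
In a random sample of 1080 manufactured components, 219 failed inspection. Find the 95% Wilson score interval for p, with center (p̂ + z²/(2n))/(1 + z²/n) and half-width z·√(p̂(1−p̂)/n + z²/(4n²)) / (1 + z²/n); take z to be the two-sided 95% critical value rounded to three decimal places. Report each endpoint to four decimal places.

p̂ = 219/1080 = 0.20278; z = 1.960, so z² = 3.841600.
1 + z²/n = 1.003557.
Adjusted center: (0.20278 + z²/(2n))/1.003557 = 0.20383.
Radicand: p̂(1−p̂)/n + z²/(4n²) = 0.000149684 + 0.000000823 = 0.000150507.
Half-width = 1.960·√0.000150507/1.003557 = 0.02396.
CI: 0.20383 ± 0.02396 = (0.1799, 0.2278).

(0.1799, 0.2278)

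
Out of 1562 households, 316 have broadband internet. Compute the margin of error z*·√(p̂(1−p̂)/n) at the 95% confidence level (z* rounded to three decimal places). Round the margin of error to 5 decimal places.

ME = 0.01992

Sample proportion p̂ = 316/1562 = 0.20230.
Standard error of p̂: √(0.161378/1562) = √0.000103315 = 0.010164.
z* = 1.960 at the 95% level.
Margin of error = z*·SE = 1.960 × 0.010164 = 0.01992.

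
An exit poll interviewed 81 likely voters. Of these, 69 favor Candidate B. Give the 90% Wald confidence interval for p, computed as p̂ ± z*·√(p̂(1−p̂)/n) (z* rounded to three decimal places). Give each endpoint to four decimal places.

(0.7869, 0.9168)

With x = 69 successes in n = 81, p̂ = 0.85185.
SE(p̂) = √(0.85185·0.14815/81) = 0.039472.
The 90% critical value is z* = 1.645.
Margin = 1.645·0.039472 = 0.06493.
So the interval runs from 0.7869 to 0.9168.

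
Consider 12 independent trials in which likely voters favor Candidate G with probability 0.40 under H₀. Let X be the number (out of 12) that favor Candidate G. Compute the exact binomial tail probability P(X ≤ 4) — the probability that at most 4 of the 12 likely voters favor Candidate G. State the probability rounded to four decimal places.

P = 0.4382

X is binomial with n = 12 and p = 0.40.
P(X ≤ 4) = Σ_{j=0}^{4} C(12,j)·0.40^j·0.60^{12−j}.
= 0.002177 + 0.017414 + 0.063852 + 0.141894 + 0.212841 = 0.4382.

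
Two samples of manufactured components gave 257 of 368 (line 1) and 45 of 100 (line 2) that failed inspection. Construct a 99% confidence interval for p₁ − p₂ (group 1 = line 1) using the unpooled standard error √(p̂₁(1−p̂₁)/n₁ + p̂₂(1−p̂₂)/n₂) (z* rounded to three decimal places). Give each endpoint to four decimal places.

(0.1062, 0.3906)

p̂₁ = 257/368 = 0.69837, p̂₂ = 45/100 = 0.45000; p̂₁ − p̂₂ = 0.24837.
Unpooled SE = √(p̂₁(1−p̂₁)/n₁ + p̂₂(1−p̂₂)/n₂) = √(0.000572417 + 0.002475000) = 0.055203.
The 99% critical value is z* = 2.576. Margin of error = 0.14220.
Interval: 0.24837 ± 0.14220 → (0.1062, 0.3906).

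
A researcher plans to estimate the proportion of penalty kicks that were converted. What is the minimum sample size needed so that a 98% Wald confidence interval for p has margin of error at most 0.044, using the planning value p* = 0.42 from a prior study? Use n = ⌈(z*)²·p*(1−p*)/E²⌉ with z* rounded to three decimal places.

z* = 2.326 at the 98% level.
p*(1−p*) = 0.42·0.58 = 0.2436.
Required n before rounding: 5.410276 × 0.2436 / 0.044² = 680.756.
⌈680.756⌉ = 681.

n = 681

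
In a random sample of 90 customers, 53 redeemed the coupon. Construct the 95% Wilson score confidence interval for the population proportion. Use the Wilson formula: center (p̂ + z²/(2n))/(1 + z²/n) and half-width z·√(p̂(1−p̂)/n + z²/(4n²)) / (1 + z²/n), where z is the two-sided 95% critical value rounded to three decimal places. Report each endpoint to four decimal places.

(0.4856, 0.6849)

Here p̂ = 53/90 = 0.58889 and z = 1.960 (z² = 3.841600).
1 + z²/n = 1.042684.
Adjusted center: (0.58889 + z²/(2n))/1.042684 = 0.58525.
Radicand: p̂(1−p̂)/n + z²/(4n²) = 0.002689986 + 0.000118568 = 0.002808554.
Half-width = z·√(radicand)/denom = 1.960·0.052996/1.042684 = 0.09962.
CI: 0.58525 ± 0.09962 = (0.4856, 0.6849).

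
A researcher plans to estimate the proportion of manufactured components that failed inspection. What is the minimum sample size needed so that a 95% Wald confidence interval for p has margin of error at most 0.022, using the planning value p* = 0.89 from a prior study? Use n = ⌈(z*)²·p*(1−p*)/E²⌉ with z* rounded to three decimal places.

The 95% critical value is z* = 1.960.
p*(1−p*) = 0.0979.
(z*)²·p*(1−p*)/E² = 3.841600·0.0979/0.000484 = 777.051.
⌈777.051⌉ = 778.

n = 778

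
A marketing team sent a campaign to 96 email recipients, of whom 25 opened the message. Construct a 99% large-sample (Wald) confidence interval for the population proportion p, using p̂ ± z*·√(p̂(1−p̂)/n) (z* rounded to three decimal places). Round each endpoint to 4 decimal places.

(0.1450, 0.3758)

p̂ = 25/96 = 0.26042.
SE = √(p̂(1−p̂)/n) = √(0.192600/96) = 0.044791.
The 99% critical value is z* = 2.576.
Margin = 2.576·0.044791 = 0.11538.
So the interval runs from 0.1450 to 0.3758.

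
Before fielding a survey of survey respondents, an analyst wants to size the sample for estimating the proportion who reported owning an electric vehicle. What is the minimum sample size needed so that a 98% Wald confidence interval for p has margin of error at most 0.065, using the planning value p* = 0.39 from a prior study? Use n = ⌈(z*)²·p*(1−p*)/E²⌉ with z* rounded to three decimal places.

The 98% critical value is z* = 2.326.
p*(1−p*) = 0.2379.
(z*)²·p*(1−p*)/E² = 5.410276·0.2379/0.004225 = 304.640.
⌈304.640⌉ = 305.

n = 305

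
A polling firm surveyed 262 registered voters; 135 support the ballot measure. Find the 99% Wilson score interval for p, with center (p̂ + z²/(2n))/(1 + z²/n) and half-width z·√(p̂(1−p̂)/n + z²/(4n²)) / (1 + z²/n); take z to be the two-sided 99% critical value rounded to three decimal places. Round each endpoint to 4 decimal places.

p̂ = 135/262 = 0.51527; z = 2.576, so z² = 6.635776.
Denominator 1 + z²/n = 1 + 6.635776/262 = 1.025327.
Adjusted center: (0.51527 + z²/(2n))/1.025327 = 0.51489.
Radicand: p̂(1−p̂)/n + z²/(4n²) = 0.000953309 + 0.000024167 = 0.000977476.
Half-width = z·√(radicand)/denom = 2.576·0.031265/1.025327 = 0.07855.
CI: 0.51489 ± 0.07855 = (0.4363, 0.5934).

(0.4363, 0.5934)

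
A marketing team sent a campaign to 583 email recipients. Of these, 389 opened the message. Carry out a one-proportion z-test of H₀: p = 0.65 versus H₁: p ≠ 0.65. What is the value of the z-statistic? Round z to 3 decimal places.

z = 0.873

With x = 389 successes in n = 583, p̂ = 0.66724.
Null standard error: √(0.65·0.35/583) = √0.000390223 = 0.019754.
Test statistic: z = 0.01724/0.019754 = 0.873.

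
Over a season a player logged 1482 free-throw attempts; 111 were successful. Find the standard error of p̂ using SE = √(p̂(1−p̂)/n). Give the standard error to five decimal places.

SE = 0.00684

With x = 111 successes in n = 1482, p̂ = 0.07490.
p̂(1−p̂) = 0.069290.
SE = √(0.069290/1482) = √0.000046754 = 0.00684.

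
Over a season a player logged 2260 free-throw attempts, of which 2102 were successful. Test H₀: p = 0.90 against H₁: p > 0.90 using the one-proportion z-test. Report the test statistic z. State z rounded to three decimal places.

p̂ = 2102/2260 = 0.93009.
Null standard error: √(0.90·0.10/2260) = √0.000039823 = 0.006311.
z = (p̂ − p₀)/SE = (0.93009 − 0.90)/0.006311 = 4.768.

z = 4.768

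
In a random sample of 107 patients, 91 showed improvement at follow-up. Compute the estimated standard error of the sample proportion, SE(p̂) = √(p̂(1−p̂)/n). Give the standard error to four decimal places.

SE = 0.0345

With x = 91 successes in n = 107, p̂ = 0.85047.
p̂(1−p̂) = 0.127171.
SE = √(0.127171/107) = 0.0345.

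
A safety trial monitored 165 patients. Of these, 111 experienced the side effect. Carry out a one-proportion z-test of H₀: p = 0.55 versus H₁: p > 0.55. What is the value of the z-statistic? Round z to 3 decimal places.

z = 3.169

Sample proportion p̂ = 111/165 = 0.67273.
Null standard error: √(0.55·0.45/165) = √0.001500000 = 0.038730.
Test statistic: z = 0.12273/0.038730 = 3.169.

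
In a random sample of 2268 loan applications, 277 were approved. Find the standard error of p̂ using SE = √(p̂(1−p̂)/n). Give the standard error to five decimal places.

SE = 0.00688

With x = 277 successes in n = 2268, p̂ = 0.12213.
p̂(1−p̂) = 0.107214.
SE = √(0.107214/2268) = √0.000047272 = 0.00688.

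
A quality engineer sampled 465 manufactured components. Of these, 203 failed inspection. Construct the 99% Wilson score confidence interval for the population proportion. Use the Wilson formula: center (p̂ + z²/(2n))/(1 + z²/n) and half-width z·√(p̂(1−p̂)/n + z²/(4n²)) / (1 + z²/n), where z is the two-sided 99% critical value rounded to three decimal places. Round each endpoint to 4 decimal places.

(0.3786, 0.4963)

p̂ = 203/465 = 0.43656; z = 2.576, so z² = 6.635776.
Denominator 1 + z²/n = 1 + 6.635776/465 = 1.014270.
Center = (0.43656 + 0.007135)/1.014270 = 0.43745.
Radicand: p̂(1−p̂)/n + z²/(4n²) = 0.000528979 + 0.000007672 = 0.000536651.
Half-width = 2.576·√0.000536651/1.014270 = 0.05884.
Interval: 0.43745 ± 0.05884 → (0.3786, 0.4963).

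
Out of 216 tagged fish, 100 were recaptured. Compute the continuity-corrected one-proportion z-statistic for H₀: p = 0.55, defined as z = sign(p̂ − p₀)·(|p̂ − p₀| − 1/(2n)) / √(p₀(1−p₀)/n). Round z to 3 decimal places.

p̂ = 100/216 = 0.46296. p̂ − p₀ = -0.087037.
1/(2n) = 0.002315.
Corrected numerator: |-0.087037| − 0.002315 = 0.084722.
SE₀ = √(0.55·0.45/216) = 0.033850.
z = (−)0.084722/0.033850 = -2.503.

z = -2.503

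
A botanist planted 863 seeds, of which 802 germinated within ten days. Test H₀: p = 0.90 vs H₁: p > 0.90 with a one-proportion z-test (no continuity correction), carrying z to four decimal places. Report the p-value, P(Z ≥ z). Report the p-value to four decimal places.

Sample proportion p̂ = 802/863 = 0.92932.
Null standard error: √(0.90·0.10/863) = √0.000104287 = 0.010212.
Test statistic (full precision, shown to 4 dp): z = (802/863 − 0.90)/SE₀ ≈ 2.8707.
p-value = P(Z ≥ z) with z = 2.8707 → 0.0020.

p-value = 0.0020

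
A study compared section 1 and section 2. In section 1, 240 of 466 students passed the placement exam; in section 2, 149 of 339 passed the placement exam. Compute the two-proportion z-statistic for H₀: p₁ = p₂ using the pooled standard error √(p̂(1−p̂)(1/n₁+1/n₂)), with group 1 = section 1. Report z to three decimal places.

Sample proportions: p̂₁ = 240/466 = 0.51502 and p̂₂ = 149/339 = 0.43953.
Pooled p̂ = (240+149)/(466+339) = 389/805 = 0.48323.
SE = √[p̂(1−p̂)(1/n₁+1/n₂)] = √[0.48323·0.51677·(1/466+1/339)] ≈ 0.035672.
z = 0.07549/0.035672 = 2.116.

z = 2.116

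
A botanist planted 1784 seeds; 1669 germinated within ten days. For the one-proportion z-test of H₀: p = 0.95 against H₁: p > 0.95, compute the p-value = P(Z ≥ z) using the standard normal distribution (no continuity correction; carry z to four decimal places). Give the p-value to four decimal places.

p-value = 0.9975

With x = 1669 successes in n = 1784, p̂ = 0.93554.
SE₀ = √(0.95·0.05/1784) = 0.005160.
z = (p̂ − p₀)/SE = (1669/1784 − 0.95)/0.005160 ≈ -2.8027.
From the standard normal, P(Z ≥ z) = 0.9975.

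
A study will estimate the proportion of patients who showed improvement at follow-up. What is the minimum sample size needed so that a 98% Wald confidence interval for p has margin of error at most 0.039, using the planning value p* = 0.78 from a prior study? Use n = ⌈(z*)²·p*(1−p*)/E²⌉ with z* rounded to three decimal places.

n = 611

The 98% critical value is z* = 2.326.
p*(1−p*) = 0.1716.
(z*)²·p*(1−p*)/E² = 5.410276·0.1716/0.001521 = 610.390.
Rounding up, n = 611.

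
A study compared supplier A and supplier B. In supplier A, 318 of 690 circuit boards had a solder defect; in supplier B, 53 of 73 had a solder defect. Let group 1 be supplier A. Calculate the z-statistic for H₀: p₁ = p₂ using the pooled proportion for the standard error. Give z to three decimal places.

z = -4.310

p̂₁ = 318/690 = 0.46087, p̂₂ = 53/73 = 0.72603.
Pooling: p̂ = 371/763 = 0.48624.
Pooled SE = √[0.2498106·0.01514791] ≈ 0.061515.
z = -0.26516/0.061515 = -4.310.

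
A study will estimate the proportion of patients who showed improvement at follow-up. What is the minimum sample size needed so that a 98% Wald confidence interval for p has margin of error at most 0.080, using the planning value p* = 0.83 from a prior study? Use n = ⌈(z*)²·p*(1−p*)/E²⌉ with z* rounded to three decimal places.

z* = 2.326 at the 98% level.
p*(1−p*) = 0.1411.
Required n before rounding: 5.410276 × 0.1411 / 0.080² = 119.280.
Rounding up, n = 120.

n = 120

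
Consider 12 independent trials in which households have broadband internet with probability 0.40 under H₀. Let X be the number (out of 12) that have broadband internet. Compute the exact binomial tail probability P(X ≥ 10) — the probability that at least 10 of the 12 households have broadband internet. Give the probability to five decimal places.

X is binomial with n = 12 and p = 0.40.
P(X ≥ 10) = C(12,10)·0.40^10·0.60^2 + C(12,11)·0.40^11·0.60^1 + C(12,12)·0.40^12·0.60^0.
= 0.002491 + 0.000302 + 0.000017 = 0.00281.

P = 0.00281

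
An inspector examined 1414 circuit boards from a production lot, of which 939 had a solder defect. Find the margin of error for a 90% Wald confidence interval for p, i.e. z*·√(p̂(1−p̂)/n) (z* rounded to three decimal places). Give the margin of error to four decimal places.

p̂ = 939/1414 = 0.66407.
SE(p̂) = √(0.66407·0.33593/1414) = 0.012560.
For 90% confidence, z* = 1.645.
Margin of error = z*·SE = 1.645 × 0.012560 = 0.0207.

ME = 0.0207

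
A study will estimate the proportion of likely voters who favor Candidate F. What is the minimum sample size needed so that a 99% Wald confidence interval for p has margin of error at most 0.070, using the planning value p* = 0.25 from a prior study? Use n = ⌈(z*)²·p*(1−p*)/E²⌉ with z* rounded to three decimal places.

n = 254

For 99% confidence, z* = 2.576.
p*(1−p*) = 0.25·0.75 = 0.1875.
(z*)²·p*(1−p*)/E² = 6.635776·0.1875/0.004900 = 253.920.
Rounding up, n = 254.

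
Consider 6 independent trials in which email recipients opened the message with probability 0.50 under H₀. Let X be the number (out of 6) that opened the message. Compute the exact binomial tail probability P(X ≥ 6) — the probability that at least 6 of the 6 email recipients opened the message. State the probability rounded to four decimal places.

P = 0.0156

X ~ Binomial(n=6, p=0.50).
P(X ≥ 6) = C(6,6)·0.50^6·0.50^0.
= 0.015625 = 0.0156.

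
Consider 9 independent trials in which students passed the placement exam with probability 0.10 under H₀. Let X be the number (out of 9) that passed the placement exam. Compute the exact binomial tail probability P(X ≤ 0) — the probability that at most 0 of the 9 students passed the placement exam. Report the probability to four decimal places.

X is binomial with n = 9 and p = 0.10.
P(X ≤ 0) = C(9,0)·0.10^0·0.90^9.
= 0.387420 = 0.3874.

P = 0.3874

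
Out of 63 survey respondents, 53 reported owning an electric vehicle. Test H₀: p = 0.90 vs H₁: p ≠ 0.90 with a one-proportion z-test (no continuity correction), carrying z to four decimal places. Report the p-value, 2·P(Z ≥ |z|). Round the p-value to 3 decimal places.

p-value = 0.120

The sample proportion is 53/63 = 0.84127.
SE₀ = √(0.90·0.10/63) = 0.037796.
z = (p̂ − p₀)/SE = (53/63 − 0.90)/0.037796 ≈ -1.5539.
From the standard normal, 2·P(Z ≥ |z|) = 0.120.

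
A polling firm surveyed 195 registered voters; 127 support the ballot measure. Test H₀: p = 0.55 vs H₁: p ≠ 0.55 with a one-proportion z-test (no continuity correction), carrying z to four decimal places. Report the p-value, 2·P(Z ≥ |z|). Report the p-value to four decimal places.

The sample proportion is 127/195 = 0.65128.
SE₀ = √(0.55·0.45/195) = 0.035626.
z = (p̂ − p₀)/SE = (127/195 − 0.55)/0.035626 ≈ 2.8429.
p-value = 2·P(Z ≥ |z|) with z = 2.8429 → 0.0045.

p-value = 0.0045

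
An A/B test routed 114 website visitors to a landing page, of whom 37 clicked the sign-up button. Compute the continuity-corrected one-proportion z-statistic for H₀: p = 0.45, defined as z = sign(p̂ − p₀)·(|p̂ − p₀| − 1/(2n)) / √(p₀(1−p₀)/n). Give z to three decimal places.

The sample proportion is 37/114 = 0.32456. p̂ − p₀ = -0.125439.
1/(2n) = 0.004386.
Corrected numerator: |-0.125439| − 0.004386 = 0.121053.
SE₀ = √(0.45·0.55/114) = 0.046595.
z = −0.121053/0.046595 = -2.598.

z = -2.598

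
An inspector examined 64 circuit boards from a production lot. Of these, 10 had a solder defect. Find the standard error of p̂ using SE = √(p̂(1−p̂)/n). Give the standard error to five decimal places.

The sample proportion is 10/64 = 0.15625.
p̂(1−p̂) = 0.15625·0.84375 = 0.131836.
Dividing by n and taking the root: √0.002059938 = 0.04539.

SE = 0.04539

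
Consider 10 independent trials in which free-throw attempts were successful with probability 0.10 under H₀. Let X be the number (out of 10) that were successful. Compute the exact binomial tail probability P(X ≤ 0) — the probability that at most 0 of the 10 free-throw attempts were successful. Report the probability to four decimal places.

P = 0.3487

X ~ Binomial(n=10, p=0.10).
P(X ≤ 0) = C(10,0)·0.10^0·0.90^10.
= 0.348678 = 0.3487.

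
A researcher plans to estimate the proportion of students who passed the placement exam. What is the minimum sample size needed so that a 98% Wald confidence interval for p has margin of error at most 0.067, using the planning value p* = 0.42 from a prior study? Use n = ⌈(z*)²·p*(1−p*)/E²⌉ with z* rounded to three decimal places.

n = 294

The 98% critical value is z* = 2.326.
p*(1−p*) = 0.2436.
(z*)²·p*(1−p*)/E² = 5.410276·0.2436/0.004489 = 293.594.
Rounding up, n = 294.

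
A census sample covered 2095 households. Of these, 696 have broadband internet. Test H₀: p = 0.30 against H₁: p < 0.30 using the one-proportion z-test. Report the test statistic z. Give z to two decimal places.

z = 3.22

p̂ = 696/2095 = 0.33222.
Under H₀, SE = √(p₀(1−p₀)/n) = √(0.30·0.70/2095) = √0.000100239 = 0.010012.
z = (0.33222 − 0.30)/0.010012 = 0.03222/0.010012 = 3.22.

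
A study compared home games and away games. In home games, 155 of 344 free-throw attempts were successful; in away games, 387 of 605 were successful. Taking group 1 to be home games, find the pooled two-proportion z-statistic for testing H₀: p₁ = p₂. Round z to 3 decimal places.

Sample proportions: p̂₁ = 155/344 = 0.45058 and p̂₂ = 387/605 = 0.63967.
Pooled p̂ = (155+387)/(344+605) = 542/949 = 0.57113.
Pooled SE = √[0.2449409·0.00455987] ≈ 0.033420.
z = (p̂₁ − p̂₂)/SE = (0.45058 − 0.63967)/0.033420 = -0.18909/0.033420 = -5.658.

z = -5.658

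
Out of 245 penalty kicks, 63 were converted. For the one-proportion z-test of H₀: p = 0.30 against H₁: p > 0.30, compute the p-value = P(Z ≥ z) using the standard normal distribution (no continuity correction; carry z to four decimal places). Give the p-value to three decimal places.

With x = 63 successes in n = 245, p̂ = 0.25714.
SE₀ = √(0.30·0.70/245) = 0.029277.
z = (p̂ − p₀)/SE = (63/245 − 0.30)/0.029277 ≈ -1.4639.
From the standard normal, P(Z ≥ z) = 0.928.

p-value = 0.928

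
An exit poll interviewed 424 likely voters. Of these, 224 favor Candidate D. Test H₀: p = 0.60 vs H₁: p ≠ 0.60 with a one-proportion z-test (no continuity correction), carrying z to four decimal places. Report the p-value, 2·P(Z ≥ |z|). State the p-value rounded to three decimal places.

p-value = 0.003

p̂ = 224/424 = 0.52830.
Under H₀, SE = √(p₀(1−p₀)/n) = √(0.60·0.40/424) = √0.000566038 = 0.023792.
z = (p̂ − p₀)/SE = (224/424 − 0.60)/0.023792 ≈ -3.0136.
From the standard normal, 2·P(Z ≥ |z|) = 0.003.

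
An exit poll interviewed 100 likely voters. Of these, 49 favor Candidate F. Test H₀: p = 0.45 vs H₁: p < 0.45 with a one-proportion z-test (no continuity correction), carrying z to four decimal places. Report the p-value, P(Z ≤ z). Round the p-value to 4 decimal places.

p-value = 0.7893

With x = 49 successes in n = 100, p̂ = 0.49000.
Null standard error: √(0.45·0.55/100) = √0.002475000 = 0.049749.
Test statistic (full precision, shown to 4 dp): z = (49/100 − 0.45)/SE₀ ≈ 0.8040.
From the standard normal, P(Z ≤ z) = 0.7893.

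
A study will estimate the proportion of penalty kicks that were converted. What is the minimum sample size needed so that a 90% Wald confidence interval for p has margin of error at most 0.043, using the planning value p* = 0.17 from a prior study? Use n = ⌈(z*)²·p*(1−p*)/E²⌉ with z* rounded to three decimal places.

For 90% confidence, z* = 1.645.
p*(1−p*) = 0.1411.
Required n before rounding: 2.706025 × 0.1411 / 0.043² = 206.501.
⌈206.501⌉ = 207.

n = 207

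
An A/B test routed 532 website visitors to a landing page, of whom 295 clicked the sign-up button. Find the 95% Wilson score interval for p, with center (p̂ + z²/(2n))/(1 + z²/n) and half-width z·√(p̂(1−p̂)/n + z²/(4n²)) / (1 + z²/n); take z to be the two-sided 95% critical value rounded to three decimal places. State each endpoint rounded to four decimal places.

(0.5120, 0.5962)

Here p̂ = 295/532 = 0.55451 and z = 1.960 (z² = 3.841600).
1 + z²/n = 1.007221.
Adjusted center: (0.55451 + z²/(2n))/1.007221 = 0.55412.
Radicand: p̂(1−p̂)/n + z²/(4n²) = 0.000464339 + 0.000003393 = 0.000467732.
Half-width = z·√(radicand)/denom = 1.960·0.021627/1.007221 = 0.04209.
CI: 0.55412 ± 0.04209 = (0.5120, 0.5962).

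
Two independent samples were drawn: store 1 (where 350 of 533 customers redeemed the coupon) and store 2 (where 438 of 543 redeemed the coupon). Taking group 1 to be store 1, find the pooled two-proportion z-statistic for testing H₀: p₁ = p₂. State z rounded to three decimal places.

z = -5.555

Sample proportions: p̂₁ = 350/533 = 0.65666 and p̂₂ = 438/543 = 0.80663.
Pooling: p̂ = 788/1076 = 0.73234.
Pooled SE = √[0.1960172·0.00371779] ≈ 0.026995.
z = -0.14997/0.026995 = -5.555.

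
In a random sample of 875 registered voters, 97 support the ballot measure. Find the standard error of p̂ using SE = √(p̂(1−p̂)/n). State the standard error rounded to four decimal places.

SE = 0.0106

With x = 97 successes in n = 875, p̂ = 0.11086.
p̂(1−p̂) = 0.11086·0.88914 = 0.098570.
SE = √(0.098570/875) = √0.000112651 = 0.0106.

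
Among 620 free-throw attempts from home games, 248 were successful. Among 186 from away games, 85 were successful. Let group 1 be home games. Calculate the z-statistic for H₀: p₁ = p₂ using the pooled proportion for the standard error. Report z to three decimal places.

z = -1.384

p̂₁ = 248/620 = 0.40000, p̂₂ = 85/186 = 0.45699.
Pooled p̂ = (248+85)/(620+186) = 333/806 = 0.41315.
SE = √[p̂(1−p̂)(1/n₁+1/n₂)] = √[0.41315·0.58685·(1/620+1/186)] ≈ 0.041165.
z = -0.05699/0.041165 = -1.384.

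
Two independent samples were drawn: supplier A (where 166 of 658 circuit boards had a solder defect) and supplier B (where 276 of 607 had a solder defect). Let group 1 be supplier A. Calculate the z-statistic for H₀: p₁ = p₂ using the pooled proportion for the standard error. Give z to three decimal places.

z = -7.544

Sample proportions: p̂₁ = 166/658 = 0.25228 and p̂₂ = 276/607 = 0.45470.
Pooled p̂ = (166+276)/(658+607) = 442/1265 = 0.34941.
Pooled SE = √[0.2273218·0.00316720] ≈ 0.026832.
z = -0.20242/0.026832 = -7.544.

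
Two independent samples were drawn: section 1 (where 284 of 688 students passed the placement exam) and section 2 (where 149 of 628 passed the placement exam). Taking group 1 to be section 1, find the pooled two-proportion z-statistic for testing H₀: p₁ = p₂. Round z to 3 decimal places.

Sample proportions: p̂₁ = 284/688 = 0.41279 and p̂₂ = 149/628 = 0.23726.
Pooled p̂ = (284+149)/(688+628) = 433/1316 = 0.32903.
SE = √[p̂(1−p̂)(1/n₁+1/n₂)] = √[0.32903·0.67097·(1/688+1/628)] ≈ 0.025931.
z = (p̂₁ − p̂₂)/SE = (0.41279 − 0.23726)/0.025931 = 0.17553/0.025931 = 6.769.

z = 6.769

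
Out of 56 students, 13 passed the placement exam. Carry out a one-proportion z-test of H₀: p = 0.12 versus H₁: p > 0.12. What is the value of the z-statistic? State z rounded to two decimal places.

z = 2.58

With x = 13 successes in n = 56, p̂ = 0.23214.
SE₀ = √(0.12·0.88/56) = 0.043425.
Test statistic: z = 0.11214/0.043425 = 2.58.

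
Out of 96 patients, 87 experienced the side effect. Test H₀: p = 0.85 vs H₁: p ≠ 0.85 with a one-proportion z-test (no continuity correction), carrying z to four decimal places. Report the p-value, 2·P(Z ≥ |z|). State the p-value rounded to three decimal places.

p-value = 0.123

p̂ = 87/96 = 0.90625.
SE₀ = √(0.85·0.15/96) = 0.036443.
Test statistic (full precision, shown to 4 dp): z = (87/96 − 0.85)/SE₀ ≈ 1.5435.
p-value = 2·P(Z ≥ |z|) with z = 1.5435 → 0.123.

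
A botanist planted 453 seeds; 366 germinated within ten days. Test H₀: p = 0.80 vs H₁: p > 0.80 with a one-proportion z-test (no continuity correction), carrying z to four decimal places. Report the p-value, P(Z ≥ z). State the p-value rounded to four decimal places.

p-value = 0.3362

Sample proportion p̂ = 366/453 = 0.80795.
Under H₀, SE = √(p₀(1−p₀)/n) = √(0.80·0.20/453) = √0.000353201 = 0.018794.
z = (p̂ − p₀)/SE = (366/453 − 0.80)/0.018794 ≈ 0.4229.
From the standard normal, P(Z ≥ z) = 0.3362.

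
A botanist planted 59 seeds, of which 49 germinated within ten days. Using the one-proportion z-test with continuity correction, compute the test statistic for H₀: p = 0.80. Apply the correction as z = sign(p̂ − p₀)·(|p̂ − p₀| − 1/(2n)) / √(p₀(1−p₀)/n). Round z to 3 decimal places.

p̂ = 49/59 = 0.83051. p̂ − p₀ = 0.030508.
1/(2n) = 0.008475.
Corrected numerator: |0.030508| − 0.008475 = 0.022033.
Null standard error: √(0.80·0.20/59) = √0.002711864 = 0.052076.
z = +0.022033/0.052076 = 0.423.

z = 0.423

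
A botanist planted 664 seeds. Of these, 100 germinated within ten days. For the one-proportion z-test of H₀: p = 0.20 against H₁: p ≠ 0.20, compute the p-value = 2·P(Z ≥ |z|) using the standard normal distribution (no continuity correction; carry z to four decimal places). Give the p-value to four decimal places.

p-value = 0.0015

With x = 100 successes in n = 664, p̂ = 0.15060.
Null standard error: √(0.20·0.80/664) = √0.000240964 = 0.015523.
z = (p̂ − p₀)/SE = (100/664 − 0.20)/0.015523 ≈ -3.1822.
From the standard normal, 2·P(Z ≥ |z|) = 0.0015.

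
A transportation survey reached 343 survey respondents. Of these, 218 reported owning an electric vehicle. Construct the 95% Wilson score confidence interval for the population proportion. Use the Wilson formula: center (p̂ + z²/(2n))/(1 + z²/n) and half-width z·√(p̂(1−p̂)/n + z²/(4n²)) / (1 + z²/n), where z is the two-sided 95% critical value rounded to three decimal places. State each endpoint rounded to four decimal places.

p̂ = 218/343 = 0.63557; z = 1.960, so z² = 3.841600.
1 + z²/n = 1.011200.
Adjusted center: (0.63557 + z²/(2n))/1.011200 = 0.63407.
Radicand: p̂(1−p̂)/n + z²/(4n²) = 0.000675280 + 0.000008163 = 0.000683443.
Half-width = 1.960·√0.000683443/1.011200 = 0.05067.
CI: 0.63407 ± 0.05067 = (0.5834, 0.6847).

(0.5834, 0.6847)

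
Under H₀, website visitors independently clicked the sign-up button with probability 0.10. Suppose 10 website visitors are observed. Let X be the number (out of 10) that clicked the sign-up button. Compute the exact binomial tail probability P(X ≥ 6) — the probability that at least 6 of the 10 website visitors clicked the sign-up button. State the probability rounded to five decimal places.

X ~ Binomial(n=10, p=0.10).
P(X ≥ 6) = Σ_{j=6}^{10} C(10,j)·0.10^j·0.90^{10−j}.
= 0.000138 + 0.000009 + 0.000000 + 0.000000 + 0.000000 = 0.00015.

P = 0.00015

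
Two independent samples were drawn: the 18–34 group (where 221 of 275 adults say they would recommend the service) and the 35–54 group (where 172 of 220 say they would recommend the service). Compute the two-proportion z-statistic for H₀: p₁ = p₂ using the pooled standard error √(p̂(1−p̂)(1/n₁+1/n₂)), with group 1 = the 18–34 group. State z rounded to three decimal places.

Sample proportions: p̂₁ = 221/275 = 0.80364 and p̂₂ = 172/220 = 0.78182.
Pooling: p̂ = 393/495 = 0.79394.
SE = √[p̂(1−p̂)(1/n₁+1/n₂)] = √[0.79394·0.20606·(1/275+1/220)] ≈ 0.036586.
z = 0.02182/0.036586 = 0.596.

z = 0.596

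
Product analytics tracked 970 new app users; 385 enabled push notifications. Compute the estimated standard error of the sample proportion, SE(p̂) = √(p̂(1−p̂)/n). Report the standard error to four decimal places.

SE = 0.0157

p̂ = 385/970 = 0.39691.
p̂(1−p̂) = 0.39691·0.60309 = 0.239372.
Dividing by n and taking the root: √0.000246775 = 0.0157.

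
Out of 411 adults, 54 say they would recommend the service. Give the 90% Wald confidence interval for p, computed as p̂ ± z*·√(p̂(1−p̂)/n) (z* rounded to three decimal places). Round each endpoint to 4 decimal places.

(0.1040, 0.1588)

With x = 54 successes in n = 411, p̂ = 0.13139.
SE = √(p̂(1−p̂)/n) = √(0.114124/411) = 0.016664.
The 90% critical value is z* = 1.645.
Margin = 1.645·0.016664 = 0.02741.
Interval: 0.13139 ± 0.02741 → (0.1040, 0.1588).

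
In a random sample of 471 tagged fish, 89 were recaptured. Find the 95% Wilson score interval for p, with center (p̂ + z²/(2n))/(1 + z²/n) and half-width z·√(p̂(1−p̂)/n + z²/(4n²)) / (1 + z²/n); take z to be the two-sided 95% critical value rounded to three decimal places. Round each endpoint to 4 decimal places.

(0.1562, 0.2268)

Here p̂ = 89/471 = 0.18896 and z = 1.960 (z² = 3.841600).
1 + z²/n = 1.008156.
Center = (0.18896 + 0.004078)/1.008156 = 0.19148.
Radicand: p̂(1−p̂)/n + z²/(4n²) = 0.000325380 + 0.000004329 = 0.000329709.
Half-width = z·√(radicand)/denom = 1.960·0.018158/1.008156 = 0.03530.
CI: 0.19148 ± 0.03530 = (0.1562, 0.2268).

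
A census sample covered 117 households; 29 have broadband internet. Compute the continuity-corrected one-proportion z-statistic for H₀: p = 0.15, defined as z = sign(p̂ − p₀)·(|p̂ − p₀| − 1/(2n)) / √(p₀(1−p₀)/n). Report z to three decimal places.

The sample proportion is 29/117 = 0.24786. p̂ − p₀ = 0.097863.
Continuity correction 1/(2n) = 1/234 = 0.004274.
Corrected numerator: |0.097863| − 0.004274 = 0.093589.
Under H₀, SE = √(p₀(1−p₀)/n) = √(0.15·0.85/117) = √0.001089744 = 0.033011.
z = +0.093589/0.033011 = 2.835.

z = 2.835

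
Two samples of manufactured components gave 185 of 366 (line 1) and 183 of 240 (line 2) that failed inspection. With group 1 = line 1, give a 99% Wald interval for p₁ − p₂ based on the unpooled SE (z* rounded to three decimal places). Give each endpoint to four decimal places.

(-0.3547, -0.1594)

p̂₁ = 185/366 = 0.50546, p̂₂ = 183/240 = 0.76250; p̂₁ − p̂₂ = -0.25704.
Unpooled SE = √(p̂₁(1−p̂₁)/n₁ + p̂₂(1−p̂₂)/n₂) = √(0.000682979 + 0.000754557) = 0.037915.
The 99% critical value is z* = 2.576. Margin of error = 0.09767.
So the interval runs from -0.3547 to -0.1594.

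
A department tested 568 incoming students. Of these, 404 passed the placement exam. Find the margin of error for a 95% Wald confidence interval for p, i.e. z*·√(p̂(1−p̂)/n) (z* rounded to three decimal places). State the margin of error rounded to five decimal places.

Sample proportion p̂ = 404/568 = 0.71127.
SE = √(p̂(1−p̂)/n) = √(0.205366/568) = 0.019015.
z* = 1.960 at the 95% level.
So ME = 0.03727.

ME = 0.03727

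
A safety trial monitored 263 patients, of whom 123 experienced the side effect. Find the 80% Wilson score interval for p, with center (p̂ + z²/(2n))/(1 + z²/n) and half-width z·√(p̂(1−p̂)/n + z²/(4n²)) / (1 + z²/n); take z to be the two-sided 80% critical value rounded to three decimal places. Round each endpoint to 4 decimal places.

Here p̂ = 123/263 = 0.46768 and z = 1.282 (z² = 1.643524).
1 + z²/n = 1.006249.
Adjusted center: (0.46768 + z²/(2n))/1.006249 = 0.46788.
Radicand: p̂(1−p̂)/n + z²/(4n²) = 0.000946599 + 0.000005940 = 0.000952539.
Half-width = 1.282·√0.000952539/1.006249 = 0.03932.
Interval: 0.46788 ± 0.03932 → (0.4286, 0.5072).

(0.4286, 0.5072)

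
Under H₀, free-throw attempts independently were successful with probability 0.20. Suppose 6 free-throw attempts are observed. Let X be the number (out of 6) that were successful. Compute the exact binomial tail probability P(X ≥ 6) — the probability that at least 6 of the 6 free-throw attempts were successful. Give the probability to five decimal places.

X is binomial with n = 6 and p = 0.20.
P(X ≥ 6) = C(6,6)·0.20^6·0.80^0.
= 0.000064 = 0.00006.

P = 0.00006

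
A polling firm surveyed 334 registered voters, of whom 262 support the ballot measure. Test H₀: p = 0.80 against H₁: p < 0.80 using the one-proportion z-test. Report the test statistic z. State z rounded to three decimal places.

z = -0.711

p̂ = 262/334 = 0.78443.
Under H₀, SE = √(p₀(1−p₀)/n) = √(0.80·0.20/334) = √0.000479042 = 0.021887.
z = (0.78443 − 0.80)/0.021887 = -0.01557/0.021887 = -0.711.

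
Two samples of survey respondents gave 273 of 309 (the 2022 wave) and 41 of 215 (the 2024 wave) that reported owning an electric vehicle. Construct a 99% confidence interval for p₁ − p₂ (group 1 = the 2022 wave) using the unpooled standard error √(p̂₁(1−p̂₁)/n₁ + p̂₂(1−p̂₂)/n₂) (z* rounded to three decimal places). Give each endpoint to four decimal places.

(0.6093, 0.7763)

p̂₁ = 0.88350, p̂₂ = 0.19070, so the observed difference is 0.69280.
SE = √(0.000333112 + 0.000717824) = √0.001050936 = 0.032418.
For 99% confidence, z* = 2.576. Margin = 2.576·0.032418 = 0.08351.
Interval: 0.69280 ± 0.08351 → (0.6093, 0.7763).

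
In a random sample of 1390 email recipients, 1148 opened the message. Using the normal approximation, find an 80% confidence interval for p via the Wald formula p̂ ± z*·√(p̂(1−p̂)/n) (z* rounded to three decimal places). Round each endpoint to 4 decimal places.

The sample proportion is 1148/1390 = 0.82590.
Standard error of p̂: √(0.143790/1390) = √0.000103446 = 0.010171.
The 80% critical value is z* = 1.282.
Margin of error: 1.282 × 0.010171 = 0.01304.
So the interval runs from 0.8129 to 0.8389.

(0.8129, 0.8389)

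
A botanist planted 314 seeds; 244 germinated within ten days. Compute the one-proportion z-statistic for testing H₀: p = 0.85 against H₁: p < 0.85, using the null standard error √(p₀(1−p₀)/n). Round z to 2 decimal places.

z = -3.62

The sample proportion is 244/314 = 0.77707.
Under H₀, SE = √(p₀(1−p₀)/n) = √(0.85·0.15/314) = √0.000406051 = 0.020151.
z = (p̂ − p₀)/SE = (0.77707 − 0.85)/0.020151 = -3.62.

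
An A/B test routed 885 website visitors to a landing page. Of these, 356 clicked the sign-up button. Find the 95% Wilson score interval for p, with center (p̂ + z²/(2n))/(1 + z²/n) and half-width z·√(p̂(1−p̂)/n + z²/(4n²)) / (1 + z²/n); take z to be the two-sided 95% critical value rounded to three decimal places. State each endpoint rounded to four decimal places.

(0.3704, 0.4349)

p̂ = 356/885 = 0.40226; z = 1.960, so z² = 3.841600.
1 + z²/n = 1.004341.
Center = (0.40226 + 0.002170)/1.004341 = 0.40268.
Radicand: p̂(1−p̂)/n + z²/(4n²) = 0.000271691 + 0.000001226 = 0.000272917.
Half-width = z·√(radicand)/denom = 1.960·0.016520/1.004341 = 0.03224.
CI: 0.40268 ± 0.03224 = (0.3704, 0.4349).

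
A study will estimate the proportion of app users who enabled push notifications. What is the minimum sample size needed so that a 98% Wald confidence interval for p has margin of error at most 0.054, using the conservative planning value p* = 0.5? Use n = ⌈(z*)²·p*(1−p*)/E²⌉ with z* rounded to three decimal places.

n = 464

For 98% confidence, z* = 2.326.
p*(1−p*) = 0.2500.
Required n before rounding: 5.410276 × 0.2500 / 0.054² = 463.844.
Rounding up, n = 464.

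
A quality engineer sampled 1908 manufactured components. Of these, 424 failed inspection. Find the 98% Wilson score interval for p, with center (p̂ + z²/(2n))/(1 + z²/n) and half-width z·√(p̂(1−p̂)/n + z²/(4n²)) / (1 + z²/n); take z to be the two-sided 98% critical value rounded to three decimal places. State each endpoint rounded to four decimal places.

(0.2009, 0.2451)

p̂ = 424/1908 = 0.22222; z = 2.326, so z² = 5.410276.
1 + z²/n = 1.002836.
Center = (0.22222 + 0.001418)/1.002836 = 0.22301.
Radicand: p̂(1−p̂)/n + z²/(4n²) = 0.000090587 + 0.000000372 = 0.000090959.
Half-width = z·√(radicand)/denom = 2.326·0.009537/1.002836 = 0.02212.
So the interval runs from 0.2009 to 0.2451.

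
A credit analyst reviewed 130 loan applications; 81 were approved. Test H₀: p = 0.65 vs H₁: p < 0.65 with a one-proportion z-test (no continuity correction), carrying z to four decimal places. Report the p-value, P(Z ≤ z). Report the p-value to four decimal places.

p̂ = 81/130 = 0.62308.
Null standard error: √(0.65·0.35/130) = √0.001750000 = 0.041833.
Test statistic (full precision, shown to 4 dp): z = (81/130 − 0.65)/SE₀ ≈ -0.6436.
From the standard normal, P(Z ≤ z) = 0.2599.

p-value = 0.2599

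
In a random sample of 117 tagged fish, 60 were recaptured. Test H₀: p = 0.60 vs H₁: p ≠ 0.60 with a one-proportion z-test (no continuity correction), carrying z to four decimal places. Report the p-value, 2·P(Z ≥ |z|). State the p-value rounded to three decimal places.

Sample proportion p̂ = 60/117 = 0.51282.
Under H₀, SE = √(p₀(1−p₀)/n) = √(0.60·0.40/117) = √0.002051282 = 0.045291.
Test statistic (full precision, shown to 4 dp): z = (60/117 − 0.60)/SE₀ ≈ -1.9249.
From the standard normal, 2·P(Z ≥ |z|) = 0.054.

p-value = 0.054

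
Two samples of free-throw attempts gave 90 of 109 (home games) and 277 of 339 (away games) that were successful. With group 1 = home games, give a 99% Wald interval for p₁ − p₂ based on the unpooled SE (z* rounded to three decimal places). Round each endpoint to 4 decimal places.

p̂₁ = 90/109 = 0.82569, p̂₂ = 277/339 = 0.81711; p̂₁ − p̂₂ = 0.00858.
Unpooled SE = √(p̂₁(1−p̂₁)/n₁ + p̂₂(1−p̂₂)/n₂) = √(0.001320434 + 0.000440831) = 0.041967.
z* = 2.576 at the 99% level. Margin of error = 0.10811.
CI: 0.00858 ± 0.10811 = (-0.0995, 0.1167).

(-0.0995, 0.1167)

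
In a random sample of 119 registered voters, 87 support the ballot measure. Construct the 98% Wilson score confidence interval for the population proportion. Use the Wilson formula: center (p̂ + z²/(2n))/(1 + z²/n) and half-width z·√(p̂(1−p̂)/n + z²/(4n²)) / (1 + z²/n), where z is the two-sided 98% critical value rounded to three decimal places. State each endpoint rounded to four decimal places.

(0.6280, 0.8141)

p̂ = 87/119 = 0.73109; z = 2.326, so z² = 5.410276.
Denominator 1 + z²/n = 1 + 5.410276/119 = 1.045465.
Center = (0.73109 + 0.022732)/1.045465 = 0.72104.
Radicand: p̂(1−p̂)/n + z²/(4n²) = 0.001652070 + 0.000095514 = 0.001747584.
Half-width = 2.326·√0.001747584/1.045465 = 0.09301.
Interval: 0.72104 ± 0.09301 → (0.6280, 0.8141).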